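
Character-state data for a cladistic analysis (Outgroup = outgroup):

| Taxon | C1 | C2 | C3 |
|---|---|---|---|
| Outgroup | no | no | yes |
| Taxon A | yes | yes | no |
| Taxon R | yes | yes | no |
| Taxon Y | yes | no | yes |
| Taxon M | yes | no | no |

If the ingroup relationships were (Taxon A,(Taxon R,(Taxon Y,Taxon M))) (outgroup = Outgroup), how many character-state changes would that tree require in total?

5

Map each character onto (Taxon A,(Taxon R,(Taxon Y,Taxon M))) (rooted by Outgroup) and count the minimum state changes it requires (Fitch parsimony):
C1: 1; C2: 2; C3: 2.
Total tree length = 5.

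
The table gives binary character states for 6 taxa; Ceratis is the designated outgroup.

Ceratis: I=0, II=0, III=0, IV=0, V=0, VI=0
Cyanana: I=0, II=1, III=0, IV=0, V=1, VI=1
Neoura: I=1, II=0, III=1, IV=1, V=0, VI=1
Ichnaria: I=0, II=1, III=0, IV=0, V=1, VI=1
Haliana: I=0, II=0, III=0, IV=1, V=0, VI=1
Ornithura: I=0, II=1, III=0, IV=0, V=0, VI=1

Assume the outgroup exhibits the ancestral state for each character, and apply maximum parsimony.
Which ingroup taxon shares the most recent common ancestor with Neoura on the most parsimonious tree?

Haliana

The outgroup has state '0' for every character, so '1' is the derived state throughout.
I: derived state '1' in Neoura only — an autapomorphy, so it tells us nothing about relationships among taxa.
Only Cyanana, Ichnaria, and Ornithura show the derived state '1' for II, supporting them as a clade.
III (derived state '1') is unique to Neoura (autapomorphy; uninformative for grouping).
IV (derived state '1') is shared by Haliana and Neoura — a synapomorphy uniting that clade.
V (derived state '1') is shared by Cyanana and Ichnaria — a synapomorphy uniting that clade.
All ingroup taxa share the derived state '1' for VI; it defines the ingroup but does not resolve relationships within it.
Most parsimonious ingroup topology: (((Cyanana,Ichnaria),Ornithura),(Neoura,Haliana)).
Neoura and Haliana form a cherry on this tree, so they are sister taxa.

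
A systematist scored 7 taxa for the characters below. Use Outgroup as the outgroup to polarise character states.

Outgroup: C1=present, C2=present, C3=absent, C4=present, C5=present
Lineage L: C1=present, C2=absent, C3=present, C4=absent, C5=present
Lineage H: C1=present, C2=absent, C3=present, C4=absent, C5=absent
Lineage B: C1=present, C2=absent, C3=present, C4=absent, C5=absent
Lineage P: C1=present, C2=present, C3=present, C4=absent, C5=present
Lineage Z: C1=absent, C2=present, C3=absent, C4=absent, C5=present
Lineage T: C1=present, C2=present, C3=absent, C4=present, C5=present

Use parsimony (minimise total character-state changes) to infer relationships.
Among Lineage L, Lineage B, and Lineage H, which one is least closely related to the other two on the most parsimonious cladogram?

Lineage L

Character polarity is set by the outgroup: the derived state is whichever differs from the outgroup's state, so for C1, C2, C4, C5 the derived state is 'absent', and for the remaining characters it is 'present'.
C1 (derived state 'absent') is unique to Lineage Z (autapomorphy; uninformative for grouping).
C2 (derived state 'absent') is shared by Lineage B, Lineage H, and Lineage L — a synapomorphy uniting that clade.
Only Lineage B, Lineage H, Lineage L, and Lineage P show the derived state 'present' for C3, supporting them as a clade.
Only Lineage B, Lineage H, Lineage L, Lineage P, and Lineage Z show the derived state 'absent' for C4, supporting them as a clade.
C5: derived state 'absent' in Lineage B and Lineage H only — synapomorphy for {Lineage B, Lineage H}.
Most parsimonious ingroup topology: ((((Lineage L,(Lineage H,Lineage B)),Lineage P),Lineage Z),Lineage T).
Lineage B and Lineage H share a more recent common ancestor with each other than either does with Lineage L, so Lineage L is the least closely related of the three.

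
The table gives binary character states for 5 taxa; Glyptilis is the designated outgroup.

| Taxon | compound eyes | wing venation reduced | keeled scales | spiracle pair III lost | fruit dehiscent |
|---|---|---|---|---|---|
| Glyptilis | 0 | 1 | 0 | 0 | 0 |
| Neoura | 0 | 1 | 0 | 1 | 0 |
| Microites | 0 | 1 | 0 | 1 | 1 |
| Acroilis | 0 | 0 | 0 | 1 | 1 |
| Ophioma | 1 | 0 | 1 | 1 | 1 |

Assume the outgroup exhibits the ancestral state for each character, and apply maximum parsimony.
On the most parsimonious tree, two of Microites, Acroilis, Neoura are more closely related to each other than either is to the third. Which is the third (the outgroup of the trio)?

Neoura

Character polarity is set by the outgroup: the derived state is whichever differs from the outgroup's state, so for wing venation reduced the derived state is '0', and for the remaining characters it is '1'.
compound eyes: derived state '1' in Ophioma only — an autapomorphy, so it tells us nothing about relationships among taxa.
Only Acroilis and Ophioma show the derived state '0' for wing venation reduced, supporting them as a clade.
keeled scales (derived state '1') is unique to Ophioma (autapomorphy; uninformative for grouping).
All ingroup taxa share the derived state '1' for spiracle pair III lost; it defines the ingroup but does not resolve relationships within it.
Only Acroilis, Microites, and Ophioma show the derived state '1' for fruit dehiscent, supporting them as a clade.
Most parsimonious ingroup topology: (Neoura,(Microites,(Acroilis,Ophioma))).
Acroilis and Microites share a more recent common ancestor with each other than either does with Neoura, so Neoura is the least closely related of the three.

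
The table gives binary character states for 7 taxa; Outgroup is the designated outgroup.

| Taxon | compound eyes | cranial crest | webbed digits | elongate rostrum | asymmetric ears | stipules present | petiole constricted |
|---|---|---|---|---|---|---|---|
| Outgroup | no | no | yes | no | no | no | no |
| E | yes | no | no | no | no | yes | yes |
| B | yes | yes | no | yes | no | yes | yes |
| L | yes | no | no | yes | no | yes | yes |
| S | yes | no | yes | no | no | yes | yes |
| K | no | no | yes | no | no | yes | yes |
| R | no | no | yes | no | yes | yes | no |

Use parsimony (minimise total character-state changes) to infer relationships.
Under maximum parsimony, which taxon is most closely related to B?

Character polarity is set by the outgroup: the derived state is whichever differs from the outgroup's state, so for webbed digits the derived state is 'no', and for the remaining characters it is 'yes'.
compound eyes (derived state 'yes') is shared by B, E, L, and S — a synapomorphy uniting that clade.
cranial crest (derived state 'yes') is unique to B (autapomorphy; uninformative for grouping).
webbed digits (derived state 'no') is shared by B, E, and L — a synapomorphy uniting that clade.
elongate rostrum (derived state 'yes') is shared by B and L — a synapomorphy uniting that clade.
asymmetric ears: derived state 'yes' in R only — an autapomorphy, so it tells us nothing about relationships among taxa.
All ingroup taxa share the derived state 'yes' for stipules present; it defines the ingroup but does not resolve relationships within it.
Only B, E, K, L, and S show the derived state 'yes' for petiole constricted, supporting them as a clade.
Most parsimonious ingroup topology: ((((E,(B,L)),S),K),R).
B and L form a cherry on this tree, so they are sister taxa.

L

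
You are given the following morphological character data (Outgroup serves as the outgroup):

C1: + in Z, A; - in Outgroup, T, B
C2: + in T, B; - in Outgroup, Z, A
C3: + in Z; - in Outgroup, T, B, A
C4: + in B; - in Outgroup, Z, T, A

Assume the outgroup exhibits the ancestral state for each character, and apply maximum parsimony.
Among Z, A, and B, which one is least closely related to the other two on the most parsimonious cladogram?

The outgroup has state '-' for every character, so '+' is the derived state throughout.
Only A and Z show the derived state '+' for C1, supporting them as a clade.
C2 (derived state '+') is shared by B and T — a synapomorphy uniting that clade.
C3: derived state '+' in Z only — an autapomorphy, so it tells us nothing about relationships among taxa.
C4 (derived state '+') is unique to B (autapomorphy; uninformative for grouping).
Most parsimonious ingroup topology: ((Z,A),(T,B)).
A and Z share a more recent common ancestor with each other than either does with B, so B is the least closely related of the three.

B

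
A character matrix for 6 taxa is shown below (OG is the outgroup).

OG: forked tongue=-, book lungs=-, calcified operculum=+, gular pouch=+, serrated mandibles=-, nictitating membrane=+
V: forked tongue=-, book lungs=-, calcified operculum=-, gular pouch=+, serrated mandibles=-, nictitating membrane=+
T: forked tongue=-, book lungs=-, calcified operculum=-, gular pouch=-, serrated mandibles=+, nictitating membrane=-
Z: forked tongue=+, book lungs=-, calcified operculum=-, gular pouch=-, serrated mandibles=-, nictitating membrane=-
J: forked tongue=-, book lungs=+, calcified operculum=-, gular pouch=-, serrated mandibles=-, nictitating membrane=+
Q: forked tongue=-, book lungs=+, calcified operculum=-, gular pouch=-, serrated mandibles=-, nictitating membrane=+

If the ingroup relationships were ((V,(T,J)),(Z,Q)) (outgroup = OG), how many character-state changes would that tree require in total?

Map each character onto ((V,(T,J)),(Z,Q)) (rooted by OG) and count the minimum state changes it requires (Fitch parsimony):
forked tongue: 1; book lungs: 2; calcified operculum: 1; gular pouch: 2; serrated mandibles: 1; nictitating membrane: 2.
Total tree length = 9.

9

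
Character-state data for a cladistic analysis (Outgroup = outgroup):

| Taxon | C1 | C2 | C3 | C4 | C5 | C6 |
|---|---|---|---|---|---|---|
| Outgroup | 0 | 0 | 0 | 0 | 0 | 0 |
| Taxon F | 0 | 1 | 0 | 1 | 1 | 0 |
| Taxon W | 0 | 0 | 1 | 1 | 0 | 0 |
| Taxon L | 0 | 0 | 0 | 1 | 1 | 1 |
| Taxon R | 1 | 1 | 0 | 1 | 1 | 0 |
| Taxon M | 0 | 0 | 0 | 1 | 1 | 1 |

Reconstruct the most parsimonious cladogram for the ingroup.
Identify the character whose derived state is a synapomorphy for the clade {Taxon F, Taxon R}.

C2

The outgroup has state '0' for every character, so '1' is the derived state throughout.
C1: derived state '1' in Taxon R only — an autapomorphy, so it tells us nothing about relationships among taxa.
C2: derived state '1' in Taxon F and Taxon R only — synapomorphy for {Taxon F, Taxon R}.
C3 (derived state '1') is unique to Taxon W (autapomorphy; uninformative for grouping).
C4 (derived state '1') is shared by all ingroup taxa — unites the whole ingroup.
C5 (derived state '1') is shared by Taxon F, Taxon L, Taxon M, and Taxon R — a synapomorphy uniting that clade.
Only Taxon L and Taxon M show the derived state '1' for C6, supporting them as a clade.
Most parsimonious ingroup topology: (((Taxon F,Taxon R),(Taxon L,Taxon M)),Taxon W).
The clade {Taxon F, Taxon R} is supported by C2: its derived state '1' occurs in exactly those taxa and in no other taxon (including the outgroup).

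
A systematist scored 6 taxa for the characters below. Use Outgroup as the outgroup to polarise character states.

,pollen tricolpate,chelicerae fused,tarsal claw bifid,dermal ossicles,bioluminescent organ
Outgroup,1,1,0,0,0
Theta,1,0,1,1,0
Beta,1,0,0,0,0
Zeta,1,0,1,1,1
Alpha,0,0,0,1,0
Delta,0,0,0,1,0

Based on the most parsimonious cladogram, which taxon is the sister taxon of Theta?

Character polarity is set by the outgroup: the derived state is whichever differs from the outgroup's state, so for pollen tricolpate, chelicerae fused the derived state is '0', and for the remaining characters it is '1'.
pollen tricolpate: derived state '0' in Alpha and Delta only — synapomorphy for {Alpha, Delta}.
chelicerae fused (derived state '0') is shared by all ingroup taxa — unites the whole ingroup.
Only Theta and Zeta show the derived state '1' for tarsal claw bifid, supporting them as a clade.
dermal ossicles (derived state '1') is shared by Alpha, Delta, Theta, and Zeta — a synapomorphy uniting that clade.
bioluminescent organ: derived state '1' in Zeta only — an autapomorphy, so it tells us nothing about relationships among taxa.
Most parsimonious ingroup topology: (((Theta,Zeta),(Alpha,Delta)),Beta).
Theta and Zeta form a cherry on this tree, so they are sister taxa.

Zeta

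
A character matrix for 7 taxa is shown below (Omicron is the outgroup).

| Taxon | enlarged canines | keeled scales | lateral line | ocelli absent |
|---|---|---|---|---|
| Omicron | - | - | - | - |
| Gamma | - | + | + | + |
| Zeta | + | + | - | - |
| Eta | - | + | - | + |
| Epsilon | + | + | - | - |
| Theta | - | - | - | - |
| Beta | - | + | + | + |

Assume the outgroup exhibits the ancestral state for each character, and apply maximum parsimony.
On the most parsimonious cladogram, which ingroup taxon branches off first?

The outgroup has state '-' for every character, so '+' is the derived state throughout.
enlarged canines: derived state '+' in Epsilon and Zeta only — synapomorphy for {Epsilon, Zeta}.
keeled scales (derived state '+') is shared by Beta, Epsilon, Eta, Gamma, and Zeta — a synapomorphy uniting that clade.
lateral line: derived state '+' in Beta and Gamma only — synapomorphy for {Beta, Gamma}.
Only Beta, Eta, and Gamma show the derived state '+' for ocelli absent, supporting them as a clade.
Most parsimonious ingroup topology: ((((Gamma,Beta),Eta),(Zeta,Epsilon)),Theta).
Theta is sister to the clade containing all other ingroup taxa, so it is the earliest-diverging (most basal) ingroup lineage.

Theta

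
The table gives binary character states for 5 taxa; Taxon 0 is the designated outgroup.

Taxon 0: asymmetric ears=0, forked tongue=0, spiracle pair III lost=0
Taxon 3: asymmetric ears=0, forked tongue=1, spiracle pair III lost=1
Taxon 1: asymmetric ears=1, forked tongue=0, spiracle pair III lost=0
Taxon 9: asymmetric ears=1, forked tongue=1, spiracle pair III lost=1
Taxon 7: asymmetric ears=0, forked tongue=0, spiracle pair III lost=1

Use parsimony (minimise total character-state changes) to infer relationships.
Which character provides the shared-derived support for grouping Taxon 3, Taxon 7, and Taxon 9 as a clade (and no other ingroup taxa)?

spiracle pair III lost

The outgroup has state '0' for every character, so '1' is the derived state throughout.
asymmetric ears (state '1') occurs in Taxon 1 and Taxon 9 but conflicts with the nesting implied by the other characters — most parsimoniously interpreted as homoplasy.
forked tongue (derived state '1') is shared by Taxon 3 and Taxon 9 — a synapomorphy uniting that clade.
spiracle pair III lost (derived state '1') is shared by Taxon 3, Taxon 7, and Taxon 9 — a synapomorphy uniting that clade.
Most parsimonious ingroup topology: (((Taxon 3,Taxon 9),Taxon 7),Taxon 1).
The clade {Taxon 3, Taxon 7, Taxon 9} is supported by spiracle pair III lost: its derived state '1' occurs in exactly those taxa and in no other taxon (including the outgroup).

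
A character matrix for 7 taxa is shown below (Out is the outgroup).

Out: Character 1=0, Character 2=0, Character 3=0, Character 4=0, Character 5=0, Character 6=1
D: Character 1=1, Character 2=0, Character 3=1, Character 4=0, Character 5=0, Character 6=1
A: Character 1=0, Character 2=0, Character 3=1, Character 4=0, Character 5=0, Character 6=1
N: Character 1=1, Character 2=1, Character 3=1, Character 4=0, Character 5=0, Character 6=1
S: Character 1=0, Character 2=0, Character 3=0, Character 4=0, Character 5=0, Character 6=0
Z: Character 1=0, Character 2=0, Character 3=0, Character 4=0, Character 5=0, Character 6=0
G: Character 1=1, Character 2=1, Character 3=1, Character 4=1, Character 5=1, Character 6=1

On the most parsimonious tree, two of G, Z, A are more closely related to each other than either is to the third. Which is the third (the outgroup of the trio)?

Character polarity is set by the outgroup: the derived state is whichever differs from the outgroup's state, so for Character 6 the derived state is '0', and for the remaining characters it is '1'.
Only D, G, and N show the derived state '1' for Character 1, supporting them as a clade.
Only G and N show the derived state '1' for Character 2, supporting them as a clade.
Only A, D, G, and N show the derived state '1' for Character 3, supporting them as a clade.
Character 4: derived state '1' in G only — an autapomorphy, so it tells us nothing about relationships among taxa.
Character 5: derived state '1' in G only — an autapomorphy, so it tells us nothing about relationships among taxa.
Character 6 (derived state '0') is shared by S and Z — a synapomorphy uniting that clade.
Most parsimonious ingroup topology: (((D,(N,G)),A),(S,Z)).
A and G share a more recent common ancestor with each other than either does with Z, so Z is the least closely related of the three.

Z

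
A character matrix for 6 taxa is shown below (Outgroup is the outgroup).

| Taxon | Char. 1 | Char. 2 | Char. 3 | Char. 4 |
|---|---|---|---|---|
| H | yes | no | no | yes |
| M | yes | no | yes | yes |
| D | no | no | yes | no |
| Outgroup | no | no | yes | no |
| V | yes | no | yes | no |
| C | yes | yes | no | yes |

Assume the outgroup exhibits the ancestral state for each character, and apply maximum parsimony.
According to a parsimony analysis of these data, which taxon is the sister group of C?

H

Character polarity is set by the outgroup: the derived state is whichever differs from the outgroup's state, so for Char. 3 the derived state is 'no', and for the remaining characters it is 'yes'.
Char. 1: derived state 'yes' in C, H, M, and V only — synapomorphy for {C, H, M, V}.
Char. 2 (derived state 'yes') is unique to C (autapomorphy; uninformative for grouping).
Char. 3: derived state 'no' in C and H only — synapomorphy for {C, H}.
Char. 4: derived state 'yes' in C, H, and M only — synapomorphy for {C, H, M}.
Most parsimonious ingroup topology: ((((H,C),M),V),D).
C and H form a cherry on this tree, so they are sister taxa.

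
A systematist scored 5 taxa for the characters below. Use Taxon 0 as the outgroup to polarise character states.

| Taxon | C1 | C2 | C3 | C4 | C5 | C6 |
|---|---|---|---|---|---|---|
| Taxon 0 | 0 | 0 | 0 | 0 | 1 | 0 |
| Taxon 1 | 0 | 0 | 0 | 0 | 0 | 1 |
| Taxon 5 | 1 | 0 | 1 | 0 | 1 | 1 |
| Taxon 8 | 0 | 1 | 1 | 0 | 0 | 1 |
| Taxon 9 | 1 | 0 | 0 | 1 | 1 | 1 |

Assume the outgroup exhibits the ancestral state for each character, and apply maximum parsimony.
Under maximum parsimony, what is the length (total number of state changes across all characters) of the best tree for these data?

Character polarity is set by the outgroup: the derived state is whichever differs from the outgroup's state, so for C5 the derived state is '0', and for the remaining characters it is '1'.
C1: derived state '1' in Taxon 5 and Taxon 9 only — synapomorphy for {Taxon 5, Taxon 9}.
C2 (derived state '1') is unique to Taxon 8 (autapomorphy; uninformative for grouping).
C3 groups Taxon 5 and Taxon 8, which is incompatible with the clades supported by the remaining characters; treating it as convergent (homoplasy) costs fewer steps than any alternative tree.
C4: derived state '1' in Taxon 9 only — an autapomorphy, so it tells us nothing about relationships among taxa.
C5: derived state '0' in Taxon 1 and Taxon 8 only — synapomorphy for {Taxon 1, Taxon 8}.
C6 (derived state '1') is shared by all ingroup taxa — unites the whole ingroup.
Most parsimonious ingroup topology: ((Taxon 1,Taxon 8),(Taxon 5,Taxon 9)).
Changes per character on this tree: C1: 1; C2: 1; C3: 2; C4: 1; C5: 1; C6: 1.
Total = 7.

7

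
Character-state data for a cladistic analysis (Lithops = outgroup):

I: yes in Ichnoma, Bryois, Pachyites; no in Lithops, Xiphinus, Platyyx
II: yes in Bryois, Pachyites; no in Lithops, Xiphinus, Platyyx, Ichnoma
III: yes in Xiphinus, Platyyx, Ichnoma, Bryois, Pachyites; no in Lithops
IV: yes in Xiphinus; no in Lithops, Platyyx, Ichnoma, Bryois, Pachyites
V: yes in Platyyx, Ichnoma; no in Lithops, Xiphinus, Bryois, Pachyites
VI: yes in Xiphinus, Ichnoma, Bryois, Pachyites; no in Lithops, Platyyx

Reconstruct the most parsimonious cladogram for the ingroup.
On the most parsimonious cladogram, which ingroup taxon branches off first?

The outgroup has state 'no' for every character, so 'yes' is the derived state throughout.
I (derived state 'yes') is shared by Bryois, Ichnoma, and Pachyites — a synapomorphy uniting that clade.
Only Bryois and Pachyites show the derived state 'yes' for II, supporting them as a clade.
III (derived state 'yes') is shared by all ingroup taxa — unites the whole ingroup.
IV (derived state 'yes') is unique to Xiphinus (autapomorphy; uninformative for grouping).
V (state 'yes') occurs in Ichnoma and Platyyx but conflicts with the nesting implied by the other characters — most parsimoniously interpreted as homoplasy.
Only Bryois, Ichnoma, Pachyites, and Xiphinus show the derived state 'yes' for VI, supporting them as a clade.
Most parsimonious ingroup topology: ((Xiphinus,(Ichnoma,(Bryois,Pachyites))),Platyyx).
Platyyx is sister to the clade containing all other ingroup taxa, so it is the earliest-diverging (most basal) ingroup lineage.

Platyyx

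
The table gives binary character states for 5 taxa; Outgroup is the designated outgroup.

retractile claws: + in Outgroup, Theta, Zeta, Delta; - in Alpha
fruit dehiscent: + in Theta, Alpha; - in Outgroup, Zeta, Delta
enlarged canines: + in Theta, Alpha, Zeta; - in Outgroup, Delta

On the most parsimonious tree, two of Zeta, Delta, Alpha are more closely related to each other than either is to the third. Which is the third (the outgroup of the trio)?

Delta

Character polarity is set by the outgroup: the derived state is whichever differs from the outgroup's state, so for retractile claws the derived state is '-', and for the remaining characters it is '+'.
retractile claws (derived state '-') is unique to Alpha (autapomorphy; uninformative for grouping).
fruit dehiscent: derived state '+' in Alpha and Theta only — synapomorphy for {Alpha, Theta}.
enlarged canines (derived state '+') is shared by Alpha, Theta, and Zeta — a synapomorphy uniting that clade.
Most parsimonious ingroup topology: (((Theta,Alpha),Zeta),Delta).
Zeta and Alpha share a more recent common ancestor with each other than either does with Delta, so Delta is the least closely related of the three.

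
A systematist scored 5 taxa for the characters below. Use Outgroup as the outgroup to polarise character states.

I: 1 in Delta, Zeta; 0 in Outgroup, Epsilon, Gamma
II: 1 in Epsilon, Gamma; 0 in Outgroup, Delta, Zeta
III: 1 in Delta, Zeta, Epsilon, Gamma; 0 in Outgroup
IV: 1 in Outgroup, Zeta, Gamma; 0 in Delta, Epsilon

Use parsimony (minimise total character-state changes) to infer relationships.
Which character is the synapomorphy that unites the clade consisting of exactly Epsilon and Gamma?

Character polarity is set by the outgroup: the derived state is whichever differs from the outgroup's state, so for IV the derived state is '0', and for the remaining characters it is '1'.
I: derived state '1' in Delta and Zeta only — synapomorphy for {Delta, Zeta}.
Only Epsilon and Gamma show the derived state '1' for II, supporting them as a clade.
III (derived state '1') is shared by all ingroup taxa — unites the whole ingroup.
IV groups Delta and Epsilon, which is incompatible with the clades supported by the remaining characters; treating it as convergent (homoplasy) costs fewer steps than any alternative tree.
Most parsimonious ingroup topology: ((Delta,Zeta),(Epsilon,Gamma)).
The clade {Epsilon, Gamma} is supported by II: its derived state '1' occurs in exactly those taxa and in no other taxon (including the outgroup).

II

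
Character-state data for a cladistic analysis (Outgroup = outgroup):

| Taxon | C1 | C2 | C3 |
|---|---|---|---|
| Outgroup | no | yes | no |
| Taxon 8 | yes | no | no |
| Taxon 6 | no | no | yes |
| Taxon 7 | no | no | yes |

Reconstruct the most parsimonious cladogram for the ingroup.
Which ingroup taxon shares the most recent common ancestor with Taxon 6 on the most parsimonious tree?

Character polarity is set by the outgroup: the derived state is whichever differs from the outgroup's state, so for C2 the derived state is 'no', and for the remaining characters it is 'yes'.
C1 (derived state 'yes') is unique to Taxon 8 (autapomorphy; uninformative for grouping).
C2 (derived state 'no') is shared by all ingroup taxa — unites the whole ingroup.
C3 (derived state 'yes') is shared by Taxon 6 and Taxon 7 — a synapomorphy uniting that clade.
Most parsimonious ingroup topology: (Taxon 8,(Taxon 6,Taxon 7)).
Taxon 6 and Taxon 7 form a cherry on this tree, so they are sister taxa.

Taxon 7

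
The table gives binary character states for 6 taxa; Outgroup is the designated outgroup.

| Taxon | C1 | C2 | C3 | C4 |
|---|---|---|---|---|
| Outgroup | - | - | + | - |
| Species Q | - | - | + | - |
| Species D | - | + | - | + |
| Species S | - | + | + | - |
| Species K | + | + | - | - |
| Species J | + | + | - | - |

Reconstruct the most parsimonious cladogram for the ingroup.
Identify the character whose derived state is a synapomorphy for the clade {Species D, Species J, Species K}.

C3

Character polarity is set by the outgroup: the derived state is whichever differs from the outgroup's state, so for C3 the derived state is '-', and for the remaining characters it is '+'.
C1: derived state '+' in Species J and Species K only — synapomorphy for {Species J, Species K}.
Only Species D, Species J, Species K, and Species S show the derived state '+' for C2, supporting them as a clade.
C3 (derived state '-') is shared by Species D, Species J, and Species K — a synapomorphy uniting that clade.
C4: derived state '+' in Species D only — an autapomorphy, so it tells us nothing about relationships among taxa.
Most parsimonious ingroup topology: ((((Species J,Species K),Species D),Species S),Species Q).
The clade {Species D, Species J, Species K} is supported by C3: its derived state '-' occurs in exactly those taxa and in no other taxon (including the outgroup).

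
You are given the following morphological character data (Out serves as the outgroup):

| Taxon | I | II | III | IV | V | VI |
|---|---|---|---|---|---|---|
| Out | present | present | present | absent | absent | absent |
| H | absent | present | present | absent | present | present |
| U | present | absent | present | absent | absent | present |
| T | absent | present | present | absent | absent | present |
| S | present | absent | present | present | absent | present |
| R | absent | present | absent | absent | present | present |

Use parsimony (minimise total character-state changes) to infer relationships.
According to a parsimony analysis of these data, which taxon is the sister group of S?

U

Character polarity is set by the outgroup: the derived state is whichever differs from the outgroup's state, so for I, II, III the derived state is 'absent', and for the remaining characters it is 'present'.
Only H, R, and T show the derived state 'absent' for I, supporting them as a clade.
Only S and U show the derived state 'absent' for II, supporting them as a clade.
III (derived state 'absent') is unique to R (autapomorphy; uninformative for grouping).
IV: derived state 'present' in S only — an autapomorphy, so it tells us nothing about relationships among taxa.
V (derived state 'present') is shared by H and R — a synapomorphy uniting that clade.
All ingroup taxa share the derived state 'present' for VI; it defines the ingroup but does not resolve relationships within it.
Most parsimonious ingroup topology: (((H,R),T),(U,S)).
S and U form a cherry on this tree, so they are sister taxa.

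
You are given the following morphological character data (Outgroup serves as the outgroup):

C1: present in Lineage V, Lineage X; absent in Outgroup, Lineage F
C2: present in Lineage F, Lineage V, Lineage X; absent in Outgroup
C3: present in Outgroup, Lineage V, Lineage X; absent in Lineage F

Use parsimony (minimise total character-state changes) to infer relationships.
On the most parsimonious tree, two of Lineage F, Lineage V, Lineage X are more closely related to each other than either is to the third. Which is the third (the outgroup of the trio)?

Character polarity is set by the outgroup: the derived state is whichever differs from the outgroup's state, so for C3 the derived state is 'absent', and for the remaining characters it is 'present'.
Only Lineage V and Lineage X show the derived state 'present' for C1, supporting them as a clade.
C2 (derived state 'present') is shared by all ingroup taxa — unites the whole ingroup.
C3 (derived state 'absent') is unique to Lineage F (autapomorphy; uninformative for grouping).
Most parsimonious ingroup topology: (Lineage F,(Lineage V,Lineage X)).
Lineage X and Lineage V share a more recent common ancestor with each other than either does with Lineage F, so Lineage F is the least closely related of the three.

Lineage F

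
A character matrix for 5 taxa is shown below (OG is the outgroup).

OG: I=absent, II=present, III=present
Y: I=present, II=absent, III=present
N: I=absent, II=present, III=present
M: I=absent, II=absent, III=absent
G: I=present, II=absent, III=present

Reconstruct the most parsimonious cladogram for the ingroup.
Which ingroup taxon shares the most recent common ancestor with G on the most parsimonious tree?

Character polarity is set by the outgroup: the derived state is whichever differs from the outgroup's state, so for II, III the derived state is 'absent', and for the remaining characters it is 'present'.
Only G and Y show the derived state 'present' for I, supporting them as a clade.
Only G, M, and Y show the derived state 'absent' for II, supporting them as a clade.
III (derived state 'absent') is unique to M (autapomorphy; uninformative for grouping).
Most parsimonious ingroup topology: (((Y,G),M),N).
G and Y form a cherry on this tree, so they are sister taxa.

Y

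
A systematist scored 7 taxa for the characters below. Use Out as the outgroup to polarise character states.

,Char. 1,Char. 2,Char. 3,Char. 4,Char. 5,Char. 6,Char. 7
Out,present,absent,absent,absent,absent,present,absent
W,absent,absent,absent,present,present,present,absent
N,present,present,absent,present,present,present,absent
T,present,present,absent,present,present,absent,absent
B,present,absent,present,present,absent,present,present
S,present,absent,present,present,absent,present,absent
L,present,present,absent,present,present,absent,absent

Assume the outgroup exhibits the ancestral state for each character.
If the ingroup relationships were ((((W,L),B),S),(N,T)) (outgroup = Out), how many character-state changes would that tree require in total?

Map each character onto ((((W,L),B),S),(N,T)) (rooted by Out) and count the minimum state changes it requires (Fitch parsimony):
Char. 1: 1; Char. 2: 2; Char. 3: 2; Char. 4: 1; Char. 5: 2; Char. 6: 2; Char. 7: 1.
Total tree length = 11.

11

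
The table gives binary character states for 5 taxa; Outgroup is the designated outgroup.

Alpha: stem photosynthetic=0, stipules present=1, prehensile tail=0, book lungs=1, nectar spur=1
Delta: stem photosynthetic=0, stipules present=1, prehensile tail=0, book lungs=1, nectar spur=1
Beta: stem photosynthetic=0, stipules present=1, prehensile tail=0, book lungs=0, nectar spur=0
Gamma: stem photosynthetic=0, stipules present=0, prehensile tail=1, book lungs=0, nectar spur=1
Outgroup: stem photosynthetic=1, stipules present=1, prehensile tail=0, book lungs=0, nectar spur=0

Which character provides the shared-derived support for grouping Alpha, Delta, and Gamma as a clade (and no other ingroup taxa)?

Character polarity is set by the outgroup: the derived state is whichever differs from the outgroup's state, so for stem photosynthetic, stipules present the derived state is '0', and for the remaining characters it is '1'.
All ingroup taxa share the derived state '0' for stem photosynthetic; it defines the ingroup but does not resolve relationships within it.
stipules present (derived state '0') is unique to Gamma (autapomorphy; uninformative for grouping).
prehensile tail: derived state '1' in Gamma only — an autapomorphy, so it tells us nothing about relationships among taxa.
book lungs: derived state '1' in Alpha and Delta only — synapomorphy for {Alpha, Delta}.
nectar spur (derived state '1') is shared by Alpha, Delta, and Gamma — a synapomorphy uniting that clade.
Most parsimonious ingroup topology: (Beta,((Alpha,Delta),Gamma)).
The clade {Alpha, Delta, Gamma} is supported by nectar spur: its derived state '1' occurs in exactly those taxa and in no other taxon (including the outgroup).

nectar spur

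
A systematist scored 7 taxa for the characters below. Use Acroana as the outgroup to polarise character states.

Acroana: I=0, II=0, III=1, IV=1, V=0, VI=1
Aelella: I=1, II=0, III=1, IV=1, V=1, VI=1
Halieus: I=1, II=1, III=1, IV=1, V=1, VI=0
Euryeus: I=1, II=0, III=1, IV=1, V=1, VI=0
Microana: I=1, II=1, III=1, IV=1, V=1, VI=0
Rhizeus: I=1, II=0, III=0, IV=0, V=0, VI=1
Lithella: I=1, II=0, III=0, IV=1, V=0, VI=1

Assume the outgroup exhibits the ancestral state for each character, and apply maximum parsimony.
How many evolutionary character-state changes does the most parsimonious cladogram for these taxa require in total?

6

Character polarity is set by the outgroup: the derived state is whichever differs from the outgroup's state, so for III, IV, VI the derived state is '0', and for the remaining characters it is '1'.
I (derived state '1') is shared by all ingroup taxa — unites the whole ingroup.
II: derived state '1' in Halieus and Microana only — synapomorphy for {Halieus, Microana}.
III (derived state '0') is shared by Lithella and Rhizeus — a synapomorphy uniting that clade.
IV (derived state '0') is unique to Rhizeus (autapomorphy; uninformative for grouping).
V (derived state '1') is shared by Aelella, Euryeus, Halieus, and Microana — a synapomorphy uniting that clade.
Only Euryeus, Halieus, and Microana show the derived state '0' for VI, supporting them as a clade.
Most parsimonious ingroup topology: ((Aelella,((Halieus,Microana),Euryeus)),(Rhizeus,Lithella)).
Changes per character on this tree: I: 1; II: 1; III: 1; IV: 1; V: 1; VI: 1.
Total = 6.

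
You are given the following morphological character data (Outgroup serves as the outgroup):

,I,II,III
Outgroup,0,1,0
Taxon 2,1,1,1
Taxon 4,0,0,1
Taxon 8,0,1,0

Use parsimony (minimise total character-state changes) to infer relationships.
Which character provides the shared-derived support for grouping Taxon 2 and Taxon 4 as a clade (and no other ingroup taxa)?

III

Character polarity is set by the outgroup: the derived state is whichever differs from the outgroup's state, so for II the derived state is '0', and for the remaining characters it is '1'.
I (derived state '1') is unique to Taxon 2 (autapomorphy; uninformative for grouping).
II: derived state '0' in Taxon 4 only — an autapomorphy, so it tells us nothing about relationships among taxa.
III (derived state '1') is shared by Taxon 2 and Taxon 4 — a synapomorphy uniting that clade.
Most parsimonious ingroup topology: ((Taxon 2,Taxon 4),Taxon 8).
The clade {Taxon 2, Taxon 4} is supported by III: its derived state '1' occurs in exactly those taxa and in no other taxon (including the outgroup).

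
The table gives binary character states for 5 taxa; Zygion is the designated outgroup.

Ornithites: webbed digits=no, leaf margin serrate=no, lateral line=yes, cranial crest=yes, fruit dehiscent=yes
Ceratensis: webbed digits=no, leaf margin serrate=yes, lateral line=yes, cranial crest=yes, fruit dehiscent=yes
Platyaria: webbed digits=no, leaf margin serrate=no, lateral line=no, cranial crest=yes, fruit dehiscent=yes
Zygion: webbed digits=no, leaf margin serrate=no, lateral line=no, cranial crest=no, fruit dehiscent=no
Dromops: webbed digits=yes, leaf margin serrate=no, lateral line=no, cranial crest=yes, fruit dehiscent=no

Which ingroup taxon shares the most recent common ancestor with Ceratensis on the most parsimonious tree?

The outgroup has state 'no' for every character, so 'yes' is the derived state throughout.
webbed digits: derived state 'yes' in Dromops only — an autapomorphy, so it tells us nothing about relationships among taxa.
leaf margin serrate: derived state 'yes' in Ceratensis only — an autapomorphy, so it tells us nothing about relationships among taxa.
Only Ceratensis and Ornithites show the derived state 'yes' for lateral line, supporting them as a clade.
cranial crest (derived state 'yes') is shared by all ingroup taxa — unites the whole ingroup.
fruit dehiscent (derived state 'yes') is shared by Ceratensis, Ornithites, and Platyaria — a synapomorphy uniting that clade.
Most parsimonious ingroup topology: (((Ornithites,Ceratensis),Platyaria),Dromops).
Ceratensis and Ornithites form a cherry on this tree, so they are sister taxa.

Ornithites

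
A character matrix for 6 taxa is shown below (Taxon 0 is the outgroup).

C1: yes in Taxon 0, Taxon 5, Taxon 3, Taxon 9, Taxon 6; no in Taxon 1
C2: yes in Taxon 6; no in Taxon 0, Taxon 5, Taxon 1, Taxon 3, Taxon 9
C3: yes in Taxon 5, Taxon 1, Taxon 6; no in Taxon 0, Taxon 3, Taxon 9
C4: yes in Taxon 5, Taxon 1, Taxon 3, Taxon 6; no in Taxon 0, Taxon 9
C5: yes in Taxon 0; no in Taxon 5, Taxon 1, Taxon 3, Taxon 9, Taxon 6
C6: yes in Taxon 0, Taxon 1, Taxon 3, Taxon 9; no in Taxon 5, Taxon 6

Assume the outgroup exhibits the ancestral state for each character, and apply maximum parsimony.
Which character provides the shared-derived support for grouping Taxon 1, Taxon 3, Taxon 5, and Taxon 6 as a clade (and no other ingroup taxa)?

C4

Character polarity is set by the outgroup: the derived state is whichever differs from the outgroup's state, so for C1, C5, C6 the derived state is 'no', and for the remaining characters it is 'yes'.
C1 (derived state 'no') is unique to Taxon 1 (autapomorphy; uninformative for grouping).
C2 (derived state 'yes') is unique to Taxon 6 (autapomorphy; uninformative for grouping).
C3: derived state 'yes' in Taxon 1, Taxon 5, and Taxon 6 only — synapomorphy for {Taxon 1, Taxon 5, Taxon 6}.
C4: derived state 'yes' in Taxon 1, Taxon 3, Taxon 5, and Taxon 6 only — synapomorphy for {Taxon 1, Taxon 3, Taxon 5, Taxon 6}.
All ingroup taxa share the derived state 'no' for C5; it defines the ingroup but does not resolve relationships within it.
C6 (derived state 'no') is shared by Taxon 5 and Taxon 6 — a synapomorphy uniting that clade.
Most parsimonious ingroup topology: ((((Taxon 5,Taxon 6),Taxon 1),Taxon 3),Taxon 9).
The clade {Taxon 1, Taxon 3, Taxon 5, Taxon 6} is supported by C4: its derived state 'yes' occurs in exactly those taxa and in no other taxon (including the outgroup).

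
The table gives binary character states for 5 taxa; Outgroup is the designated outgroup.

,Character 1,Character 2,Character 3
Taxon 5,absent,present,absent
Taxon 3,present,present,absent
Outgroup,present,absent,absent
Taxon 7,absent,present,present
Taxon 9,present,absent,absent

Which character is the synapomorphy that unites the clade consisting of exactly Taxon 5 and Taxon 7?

Character polarity is set by the outgroup: the derived state is whichever differs from the outgroup's state, so for Character 1 the derived state is 'absent', and for the remaining characters it is 'present'.
Only Taxon 5 and Taxon 7 show the derived state 'absent' for Character 1, supporting them as a clade.
Character 2 (derived state 'present') is shared by Taxon 3, Taxon 5, and Taxon 7 — a synapomorphy uniting that clade.
Character 3 (derived state 'present') is unique to Taxon 7 (autapomorphy; uninformative for grouping).
Most parsimonious ingroup topology: (((Taxon 5,Taxon 7),Taxon 3),Taxon 9).
The clade {Taxon 5, Taxon 7} is supported by Character 1: its derived state 'absent' occurs in exactly those taxa and in no other taxon (including the outgroup).

Character 1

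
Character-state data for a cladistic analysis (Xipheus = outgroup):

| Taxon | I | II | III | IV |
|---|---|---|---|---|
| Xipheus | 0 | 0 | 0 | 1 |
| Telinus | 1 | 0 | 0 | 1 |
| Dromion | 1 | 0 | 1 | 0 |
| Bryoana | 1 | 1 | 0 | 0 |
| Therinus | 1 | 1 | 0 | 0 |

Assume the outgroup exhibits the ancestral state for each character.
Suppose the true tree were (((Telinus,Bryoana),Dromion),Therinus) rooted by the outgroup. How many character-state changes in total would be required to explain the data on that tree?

Map each character onto (((Telinus,Bryoana),Dromion),Therinus) (rooted by Xipheus) and count the minimum state changes it requires (Fitch parsimony):
I: 1; II: 2; III: 1; IV: 2.
Total tree length = 6.

6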